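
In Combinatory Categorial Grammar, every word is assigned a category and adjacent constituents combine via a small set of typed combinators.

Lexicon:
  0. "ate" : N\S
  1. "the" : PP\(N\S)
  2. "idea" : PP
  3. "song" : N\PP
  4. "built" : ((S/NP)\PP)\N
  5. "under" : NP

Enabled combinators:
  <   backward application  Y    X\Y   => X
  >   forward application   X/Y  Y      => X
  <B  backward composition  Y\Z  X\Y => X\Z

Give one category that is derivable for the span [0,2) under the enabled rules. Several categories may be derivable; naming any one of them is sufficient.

[0,6] S   >
  [0,5] S/NP   <
    [0,2] PP   <
      [0,1] "ate" : N\S
      [1,2] "the" : PP\(N\S)
    [2,5] (S/NP)\PP   <
      [2,4] N   <
        [2,3] "idea" : PP
        [3,4] "song" : N\PP
      [4,5] "built" : ((S/NP)\PP)\N
  [5,6] "under" : NP

PP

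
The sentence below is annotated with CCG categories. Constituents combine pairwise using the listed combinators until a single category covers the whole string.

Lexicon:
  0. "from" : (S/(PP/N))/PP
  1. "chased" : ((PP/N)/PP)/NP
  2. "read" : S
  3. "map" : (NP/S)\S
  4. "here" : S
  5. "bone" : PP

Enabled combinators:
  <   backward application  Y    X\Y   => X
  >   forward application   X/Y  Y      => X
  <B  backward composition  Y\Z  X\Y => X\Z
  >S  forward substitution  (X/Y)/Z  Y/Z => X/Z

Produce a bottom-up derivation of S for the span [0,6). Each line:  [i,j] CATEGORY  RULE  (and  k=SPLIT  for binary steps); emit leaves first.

[0,1] (S/(PP/N))/PP  lex  "from"
[1,2] ((PP/N)/PP)/NP  lex  "chased"
[2,3] S  lex  "read"
[3,4] (NP/S)\S  lex  "map"
[2,4] NP/S  <  k=3
[4,5] S  lex  "here"
[2,5] NP  >  k=4
[1,5] (PP/N)/PP  >  k=2
[0,5] S/PP  >S  k=1
[5,6] PP  lex  "bone"
[0,6] S  >  k=5

[0,6] S   >
  [0,5] S/PP   >S
    [0,1] "from" : (S/(PP/N))/PP
    [1,5] (PP/N)/PP   >
      [1,2] "chased" : ((PP/N)/PP)/NP
      [2,5] NP   >
        [2,4] NP/S   <
          [2,3] "read" : S
          [3,4] "map" : (NP/S)\S
        [4,5] "here" : S
  [5,6] "bone" : PP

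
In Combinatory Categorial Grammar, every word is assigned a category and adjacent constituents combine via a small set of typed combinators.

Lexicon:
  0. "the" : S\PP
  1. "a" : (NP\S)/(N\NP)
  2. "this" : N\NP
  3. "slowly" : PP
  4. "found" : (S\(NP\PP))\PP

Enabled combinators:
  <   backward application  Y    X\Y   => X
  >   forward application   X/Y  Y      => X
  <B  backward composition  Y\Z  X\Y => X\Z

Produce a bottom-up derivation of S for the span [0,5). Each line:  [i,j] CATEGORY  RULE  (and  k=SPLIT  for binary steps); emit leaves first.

[0,1] S\PP  lex  "the"
[1,2] (NP\S)/(N\NP)  lex  "a"
[2,3] N\NP  lex  "this"
[1,3] NP\S  >  k=2
[0,3] NP\PP  <B  k=1
[3,4] PP  lex  "slowly"
[4,5] (S\(NP\PP))\PP  lex  "found"
[3,5] S\(NP\PP)  <  k=4
[0,5] S  <  k=3

[0,5] S   <
  [0,3] NP\PP   <B
    [0,1] "the" : S\PP
    [1,3] NP\S   >
      [1,2] "a" : (NP\S)/(N\NP)
      [2,3] "this" : N\NP
  [3,5] S\(NP\PP)   <
    [3,4] "slowly" : PP
    [4,5] "found" : (S\(NP\PP))\PP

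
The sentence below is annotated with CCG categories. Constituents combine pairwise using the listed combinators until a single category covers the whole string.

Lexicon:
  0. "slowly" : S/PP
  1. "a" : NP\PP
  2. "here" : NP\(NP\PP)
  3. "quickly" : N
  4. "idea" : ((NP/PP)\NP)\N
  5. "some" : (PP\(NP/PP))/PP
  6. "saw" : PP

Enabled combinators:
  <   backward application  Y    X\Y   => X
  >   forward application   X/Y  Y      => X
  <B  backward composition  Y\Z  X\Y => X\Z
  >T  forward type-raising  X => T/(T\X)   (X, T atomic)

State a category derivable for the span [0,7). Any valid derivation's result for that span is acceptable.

S

[0,7] S   >
  [0,1] "slowly" : S/PP
  [1,7] PP   <
    [1,5] NP/PP   <
      [1,3] NP   <
        [1,2] "a" : NP\PP
        [2,3] "here" : NP\(NP\PP)
      [3,5] (NP/PP)\NP   <
        [3,4] "quickly" : N
        [4,5] "idea" : ((NP/PP)\NP)\N
    [5,7] PP\(NP/PP)   >
      [5,6] "some" : (PP\(NP/PP))/PP
      [6,7] "saw" : PP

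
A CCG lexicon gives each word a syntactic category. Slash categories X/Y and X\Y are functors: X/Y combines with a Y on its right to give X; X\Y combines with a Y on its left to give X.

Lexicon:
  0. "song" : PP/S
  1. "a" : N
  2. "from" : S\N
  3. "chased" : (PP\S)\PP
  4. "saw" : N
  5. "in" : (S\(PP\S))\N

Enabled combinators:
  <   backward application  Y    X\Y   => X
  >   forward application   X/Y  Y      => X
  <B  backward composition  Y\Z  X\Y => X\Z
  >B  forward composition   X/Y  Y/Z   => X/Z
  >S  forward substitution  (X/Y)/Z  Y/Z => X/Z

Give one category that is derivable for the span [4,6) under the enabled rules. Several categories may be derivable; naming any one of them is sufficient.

S\(PP\S)

[0,6] S   <
  [0,3] PP   >
    [0,1] "song" : PP/S
    [1,3] S   <
      [1,2] "a" : N
      [2,3] "from" : S\N
  [3,6] S\PP   <B
    [3,4] "chased" : (PP\S)\PP
    [4,6] S\(PP\S)   <
      [4,5] "saw" : N
      [5,6] "in" : (S\(PP\S))\N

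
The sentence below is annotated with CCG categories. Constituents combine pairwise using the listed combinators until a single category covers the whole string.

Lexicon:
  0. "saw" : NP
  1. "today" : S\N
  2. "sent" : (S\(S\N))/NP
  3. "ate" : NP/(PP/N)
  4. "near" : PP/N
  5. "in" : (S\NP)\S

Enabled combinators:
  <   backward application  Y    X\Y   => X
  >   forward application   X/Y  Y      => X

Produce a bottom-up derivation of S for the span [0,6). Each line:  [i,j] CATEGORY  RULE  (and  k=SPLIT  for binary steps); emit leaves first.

[0,6] S   <
  [0,1] "saw" : NP
  [1,6] S\NP   <
    [1,5] S   <
      [1,2] "today" : S\N
      [2,5] S\(S\N)   >
        [2,3] "sent" : (S\(S\N))/NP
        [3,5] NP   >
          [3,4] "ate" : NP/(PP/N)
          [4,5] "near" : PP/N
    [5,6] "in" : (S\NP)\S

[0,1] NP  lex  "saw"
[1,2] S\N  lex  "today"
[2,3] (S\(S\N))/NP  lex  "sent"
[3,4] NP/(PP/N)  lex  "ate"
[4,5] PP/N  lex  "near"
[3,5] NP  >  k=4
[2,5] S\(S\N)  >  k=3
[1,5] S  <  k=2
[5,6] (S\NP)\S  lex  "in"
[1,6] S\NP  <  k=5
[0,6] S  <  k=1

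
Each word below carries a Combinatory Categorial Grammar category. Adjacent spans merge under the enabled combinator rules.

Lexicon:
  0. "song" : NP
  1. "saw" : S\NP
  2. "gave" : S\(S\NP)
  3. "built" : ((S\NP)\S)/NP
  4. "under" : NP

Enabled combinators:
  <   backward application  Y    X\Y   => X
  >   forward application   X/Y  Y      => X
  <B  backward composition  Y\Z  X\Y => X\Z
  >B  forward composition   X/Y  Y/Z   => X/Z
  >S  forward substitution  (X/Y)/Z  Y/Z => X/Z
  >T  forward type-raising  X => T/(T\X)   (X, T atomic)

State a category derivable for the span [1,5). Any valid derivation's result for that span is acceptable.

S\NP

[0,5] S   <
  [0,1] "song" : NP
  [1,5] S\NP   <
    [1,3] S   <
      [1,2] "saw" : S\NP
      [2,3] "gave" : S\(S\NP)
    [3,5] (S\NP)\S   >
      [3,4] "built" : ((S\NP)\S)/NP
      [4,5] "under" : NP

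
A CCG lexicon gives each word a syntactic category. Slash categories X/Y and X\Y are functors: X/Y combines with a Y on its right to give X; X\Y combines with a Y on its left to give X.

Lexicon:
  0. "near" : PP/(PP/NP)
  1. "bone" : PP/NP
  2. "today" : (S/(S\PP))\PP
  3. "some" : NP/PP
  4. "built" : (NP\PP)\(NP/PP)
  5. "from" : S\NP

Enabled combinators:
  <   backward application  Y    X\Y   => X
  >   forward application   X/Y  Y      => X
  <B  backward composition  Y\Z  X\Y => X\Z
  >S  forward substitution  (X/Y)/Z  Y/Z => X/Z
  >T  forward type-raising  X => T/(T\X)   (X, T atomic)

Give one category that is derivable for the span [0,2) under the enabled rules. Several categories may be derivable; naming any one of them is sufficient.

PP

[0,6] S   >
  [0,3] S/(S\PP)   <
    [0,2] PP   >
      [0,1] "near" : PP/(PP/NP)
      [1,2] "bone" : PP/NP
    [2,3] "today" : (S/(S\PP))\PP
  [3,6] S\PP   <B
    [3,5] NP\PP   <
      [3,4] "some" : NP/PP
      [4,5] "built" : (NP\PP)\(NP/PP)
    [5,6] "from" : S\NP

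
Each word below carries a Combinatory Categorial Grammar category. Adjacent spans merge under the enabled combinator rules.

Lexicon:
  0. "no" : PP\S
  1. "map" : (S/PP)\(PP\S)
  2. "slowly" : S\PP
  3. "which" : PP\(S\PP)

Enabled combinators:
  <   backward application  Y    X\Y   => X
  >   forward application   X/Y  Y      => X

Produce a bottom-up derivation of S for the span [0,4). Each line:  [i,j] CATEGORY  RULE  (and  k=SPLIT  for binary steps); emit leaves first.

[0,1] PP\S  lex  "no"
[1,2] (S/PP)\(PP\S)  lex  "map"
[0,2] S/PP  <  k=1
[2,3] S\PP  lex  "slowly"
[3,4] PP\(S\PP)  lex  "which"
[2,4] PP  <  k=3
[0,4] S  >  k=2

[0,4] S   >
  [0,2] S/PP   <
    [0,1] "no" : PP\S
    [1,2] "map" : (S/PP)\(PP\S)
  [2,4] PP   <
    [2,3] "slowly" : S\PP
    [3,4] "which" : PP\(S\PP)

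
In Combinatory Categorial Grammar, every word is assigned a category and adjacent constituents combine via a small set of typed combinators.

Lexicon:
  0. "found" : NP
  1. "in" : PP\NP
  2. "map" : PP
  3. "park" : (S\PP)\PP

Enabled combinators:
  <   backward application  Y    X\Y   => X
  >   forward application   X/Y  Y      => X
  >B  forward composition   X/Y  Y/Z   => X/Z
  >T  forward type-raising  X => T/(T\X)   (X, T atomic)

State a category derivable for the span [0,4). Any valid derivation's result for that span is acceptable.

[0,4] S   <
  [0,2] PP   <
    [0,1] "found" : NP
    [1,2] "in" : PP\NP
  [2,4] S\PP   <
    [2,3] "map" : PP
    [3,4] "park" : (S\PP)\PP

S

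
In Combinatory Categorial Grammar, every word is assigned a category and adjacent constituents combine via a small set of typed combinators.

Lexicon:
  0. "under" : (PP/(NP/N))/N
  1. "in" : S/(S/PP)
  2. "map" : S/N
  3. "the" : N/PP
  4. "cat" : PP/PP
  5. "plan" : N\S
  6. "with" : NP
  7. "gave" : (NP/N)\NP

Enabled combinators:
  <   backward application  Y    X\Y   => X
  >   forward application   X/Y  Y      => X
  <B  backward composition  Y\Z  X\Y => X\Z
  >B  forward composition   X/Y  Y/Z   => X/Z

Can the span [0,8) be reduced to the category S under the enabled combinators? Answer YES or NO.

(PP/(NP/N))/N S/(S/PP) S/N N/PP PP/PP N\S NP (NP/N)\NP
CKY chart[0,8] = {PP}; S ∉ chart

NO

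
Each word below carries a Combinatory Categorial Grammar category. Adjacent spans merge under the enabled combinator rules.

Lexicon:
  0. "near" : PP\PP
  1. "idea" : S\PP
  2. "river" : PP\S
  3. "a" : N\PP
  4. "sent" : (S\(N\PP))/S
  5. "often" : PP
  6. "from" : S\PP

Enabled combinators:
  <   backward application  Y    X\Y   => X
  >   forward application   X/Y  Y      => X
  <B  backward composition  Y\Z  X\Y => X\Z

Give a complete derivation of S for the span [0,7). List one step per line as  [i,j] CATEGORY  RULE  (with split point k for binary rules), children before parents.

[0,7] S   <
  [0,4] N\PP   <B
    [0,2] S\PP   <B
      [0,1] "near" : PP\PP
      [1,2] "idea" : S\PP
    [2,4] N\S   <B
      [2,3] "river" : PP\S
      [3,4] "a" : N\PP
  [4,7] S\(N\PP)   >
    [4,5] "sent" : (S\(N\PP))/S
    [5,7] S   <
      [5,6] "often" : PP
      [6,7] "from" : S\PP

[0,1] PP\PP  lex  "near"
[1,2] S\PP  lex  "idea"
[0,2] S\PP  <B  k=1
[2,3] PP\S  lex  "river"
[3,4] N\PP  lex  "a"
[2,4] N\S  <B  k=3
[0,4] N\PP  <B  k=2
[4,5] (S\(N\PP))/S  lex  "sent"
[5,6] PP  lex  "often"
[6,7] S\PP  lex  "from"
[5,7] S  <  k=6
[4,7] S\(N\PP)  >  k=5
[0,7] S  <  k=4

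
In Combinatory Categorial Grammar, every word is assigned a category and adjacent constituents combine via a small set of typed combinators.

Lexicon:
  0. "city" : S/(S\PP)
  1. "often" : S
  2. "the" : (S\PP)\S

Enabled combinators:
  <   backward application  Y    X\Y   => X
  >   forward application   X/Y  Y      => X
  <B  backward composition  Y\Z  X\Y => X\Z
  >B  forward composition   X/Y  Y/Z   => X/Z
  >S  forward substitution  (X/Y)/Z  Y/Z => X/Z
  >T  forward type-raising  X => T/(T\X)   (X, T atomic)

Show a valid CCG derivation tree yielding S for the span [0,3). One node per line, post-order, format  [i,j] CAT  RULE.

[0,1] S/(S\PP)  lex  "city"
[1,2] S  lex  "often"
[2,3] (S\PP)\S  lex  "the"
[1,3] S\PP  <  k=2
[0,3] S  >  k=1

[0,3] S   >
  [0,1] "city" : S/(S\PP)
  [1,3] S\PP   <
    [1,2] "often" : S
    [2,3] "the" : (S\PP)\S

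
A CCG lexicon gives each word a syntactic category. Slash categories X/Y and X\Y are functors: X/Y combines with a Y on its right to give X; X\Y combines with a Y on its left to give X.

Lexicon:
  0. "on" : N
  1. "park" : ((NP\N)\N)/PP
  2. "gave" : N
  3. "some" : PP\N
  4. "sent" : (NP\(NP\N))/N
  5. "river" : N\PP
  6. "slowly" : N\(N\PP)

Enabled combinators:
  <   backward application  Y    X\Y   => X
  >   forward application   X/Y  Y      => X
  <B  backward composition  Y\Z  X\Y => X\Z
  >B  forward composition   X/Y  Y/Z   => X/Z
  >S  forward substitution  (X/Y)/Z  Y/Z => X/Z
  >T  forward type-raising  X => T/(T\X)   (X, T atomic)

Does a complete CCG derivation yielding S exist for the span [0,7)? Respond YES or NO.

N ((NP\N)\N)/PP N PP\N (NP\(NP\N))/N N\PP N\(N\PP)
CKY chart[0,7] = {N/(N\NP), NP, NP/(NP\NP), PP/(PP\NP), S/(S\NP)}; S ∉ chart

NO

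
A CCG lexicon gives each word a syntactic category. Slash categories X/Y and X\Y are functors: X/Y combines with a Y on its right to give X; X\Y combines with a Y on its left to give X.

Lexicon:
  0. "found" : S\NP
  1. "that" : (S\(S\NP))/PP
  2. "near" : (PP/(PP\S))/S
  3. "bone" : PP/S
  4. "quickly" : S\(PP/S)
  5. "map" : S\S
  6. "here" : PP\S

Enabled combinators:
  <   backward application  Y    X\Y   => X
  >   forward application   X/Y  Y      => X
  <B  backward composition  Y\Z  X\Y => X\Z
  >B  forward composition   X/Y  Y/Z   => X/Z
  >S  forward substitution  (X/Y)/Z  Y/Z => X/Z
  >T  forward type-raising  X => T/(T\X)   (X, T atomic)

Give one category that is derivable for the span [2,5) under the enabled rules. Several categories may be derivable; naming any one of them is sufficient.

[0,7] S   <
  [0,1] "found" : S\NP
  [1,7] S\(S\NP)   >
    [1,2] "that" : (S\(S\NP))/PP
    [2,7] PP   >
      [2,5] PP/(PP\S)   >
        [2,3] "near" : (PP/(PP\S))/S
        [3,5] S   <
          [3,4] "bone" : PP/S
          [4,5] "quickly" : S\(PP/S)
      [5,7] PP\S   <B
        [5,6] "map" : S\S
        [6,7] "here" : PP\S

PP/(PP\S)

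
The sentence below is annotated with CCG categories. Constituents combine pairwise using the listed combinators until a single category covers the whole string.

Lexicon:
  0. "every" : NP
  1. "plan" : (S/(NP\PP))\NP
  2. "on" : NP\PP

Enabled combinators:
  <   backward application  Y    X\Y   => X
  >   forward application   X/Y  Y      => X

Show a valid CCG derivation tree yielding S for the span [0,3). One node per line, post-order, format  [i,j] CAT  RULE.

[0,1] NP  lex  "every"
[1,2] (S/(NP\PP))\NP  lex  "plan"
[0,2] S/(NP\PP)  <  k=1
[2,3] NP\PP  lex  "on"
[0,3] S  >  k=2

[0,3] S   >
  [0,2] S/(NP\PP)   <
    [0,1] "every" : NP
    [1,2] "plan" : (S/(NP\PP))\NP
  [2,3] "on" : NP\PP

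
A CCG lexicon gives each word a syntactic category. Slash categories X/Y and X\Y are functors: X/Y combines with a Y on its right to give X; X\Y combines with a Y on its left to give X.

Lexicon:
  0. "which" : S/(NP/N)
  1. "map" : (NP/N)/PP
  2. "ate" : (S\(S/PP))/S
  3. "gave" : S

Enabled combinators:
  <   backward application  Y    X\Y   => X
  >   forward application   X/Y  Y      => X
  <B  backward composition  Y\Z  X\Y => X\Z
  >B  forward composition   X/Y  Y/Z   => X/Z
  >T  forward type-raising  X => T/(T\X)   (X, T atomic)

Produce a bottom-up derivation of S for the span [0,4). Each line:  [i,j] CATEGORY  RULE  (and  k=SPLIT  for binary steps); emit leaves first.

[0,4] S   <
  [0,2] S/PP   >B
    [0,1] "which" : S/(NP/N)
    [1,2] "map" : (NP/N)/PP
  [2,4] S\(S/PP)   >
    [2,3] "ate" : (S\(S/PP))/S
    [3,4] "gave" : S

[0,1] S/(NP/N)  lex  "which"
[1,2] (NP/N)/PP  lex  "map"
[0,2] S/PP  >B  k=1
[2,3] (S\(S/PP))/S  lex  "ate"
[3,4] S  lex  "gave"
[2,4] S\(S/PP)  >  k=3
[0,4] S  <  k=2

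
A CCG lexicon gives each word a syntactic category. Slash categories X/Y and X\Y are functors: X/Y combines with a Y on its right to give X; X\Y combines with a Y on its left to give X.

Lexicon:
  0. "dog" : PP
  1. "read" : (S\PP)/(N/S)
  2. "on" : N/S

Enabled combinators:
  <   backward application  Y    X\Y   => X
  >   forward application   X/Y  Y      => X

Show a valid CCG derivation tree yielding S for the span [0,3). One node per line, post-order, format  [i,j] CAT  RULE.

[0,1] PP  lex  "dog"
[1,2] (S\PP)/(N/S)  lex  "read"
[2,3] N/S  lex  "on"
[1,3] S\PP  >  k=2
[0,3] S  <  k=1

[0,3] S   <
  [0,1] "dog" : PP
  [1,3] S\PP   >
    [1,2] "read" : (S\PP)/(N/S)
    [2,3] "on" : N/S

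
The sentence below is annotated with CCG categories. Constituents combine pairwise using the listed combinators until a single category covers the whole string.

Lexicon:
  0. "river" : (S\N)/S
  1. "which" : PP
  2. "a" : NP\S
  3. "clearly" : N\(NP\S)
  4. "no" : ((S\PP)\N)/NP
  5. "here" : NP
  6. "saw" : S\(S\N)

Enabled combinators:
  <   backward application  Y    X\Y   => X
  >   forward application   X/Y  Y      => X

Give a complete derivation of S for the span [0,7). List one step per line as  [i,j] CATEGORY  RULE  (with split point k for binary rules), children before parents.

[0,1] (S\N)/S  lex  "river"
[1,2] PP  lex  "which"
[2,3] NP\S  lex  "a"
[3,4] N\(NP\S)  lex  "clearly"
[2,4] N  <  k=3
[4,5] ((S\PP)\N)/NP  lex  "no"
[5,6] NP  lex  "here"
[4,6] (S\PP)\N  >  k=5
[2,6] S\PP  <  k=4
[1,6] S  <  k=2
[0,6] S\N  >  k=1
[6,7] S\(S\N)  lex  "saw"
[0,7] S  <  k=6

[0,7] S   <
  [0,6] S\N   >
    [0,1] "river" : (S\N)/S
    [1,6] S   <
      [1,2] "which" : PP
      [2,6] S\PP   <
        [2,4] N   <
          [2,3] "a" : NP\S
          [3,4] "clearly" : N\(NP\S)
        [4,6] (S\PP)\N   >
          [4,5] "no" : ((S\PP)\N)/NP
          [5,6] "here" : NP
  [6,7] "saw" : S\(S\N)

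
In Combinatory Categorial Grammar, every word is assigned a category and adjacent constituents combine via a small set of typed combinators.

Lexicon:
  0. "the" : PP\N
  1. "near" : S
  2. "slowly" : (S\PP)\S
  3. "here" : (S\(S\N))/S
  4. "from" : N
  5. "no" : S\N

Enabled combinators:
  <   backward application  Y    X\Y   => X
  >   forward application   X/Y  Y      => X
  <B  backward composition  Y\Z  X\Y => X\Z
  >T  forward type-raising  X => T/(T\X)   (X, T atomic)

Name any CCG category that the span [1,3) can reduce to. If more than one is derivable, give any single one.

[0,6] S   <
  [0,3] S\N   <B
    [0,1] "the" : PP\N
    [1,3] S\PP   <
      [1,2] "near" : S
      [2,3] "slowly" : (S\PP)\S
  [3,6] S\(S\N)   >
    [3,4] "here" : (S\(S\N))/S
    [4,6] S   >
      [4,5] S/(S\N)   >T
        [4,5] "from" : N
      [5,6] "no" : S\N

S\PP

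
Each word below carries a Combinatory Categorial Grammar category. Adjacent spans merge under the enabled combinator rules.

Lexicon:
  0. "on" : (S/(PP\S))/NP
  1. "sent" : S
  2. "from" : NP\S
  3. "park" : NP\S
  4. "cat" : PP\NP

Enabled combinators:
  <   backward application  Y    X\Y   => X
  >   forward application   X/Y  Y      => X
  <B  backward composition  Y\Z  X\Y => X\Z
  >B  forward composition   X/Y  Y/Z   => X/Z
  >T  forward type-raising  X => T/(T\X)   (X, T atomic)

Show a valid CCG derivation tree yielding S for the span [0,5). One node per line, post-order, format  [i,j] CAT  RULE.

[0,1] (S/(PP\S))/NP  lex  "on"
[1,2] S  lex  "sent"
[2,3] NP\S  lex  "from"
[1,3] NP  <  k=2
[0,3] S/(PP\S)  >  k=1
[3,4] NP\S  lex  "park"
[4,5] PP\NP  lex  "cat"
[3,5] PP\S  <B  k=4
[0,5] S  >  k=3

[0,5] S   >
  [0,3] S/(PP\S)   >
    [0,1] "on" : (S/(PP\S))/NP
    [1,3] NP   <
      [1,2] "sent" : S
      [2,3] "from" : NP\S
  [3,5] PP\S   <B
    [3,4] "park" : NP\S
    [4,5] "cat" : PP\NP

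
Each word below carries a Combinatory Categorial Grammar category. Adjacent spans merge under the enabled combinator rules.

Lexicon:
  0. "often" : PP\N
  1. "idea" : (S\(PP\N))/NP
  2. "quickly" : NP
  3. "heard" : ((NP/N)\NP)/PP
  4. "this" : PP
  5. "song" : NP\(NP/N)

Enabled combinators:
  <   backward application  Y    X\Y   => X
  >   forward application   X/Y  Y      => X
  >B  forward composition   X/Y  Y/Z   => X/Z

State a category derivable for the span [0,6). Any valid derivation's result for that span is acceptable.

S

[0,6] S   <
  [0,1] "often" : PP\N
  [1,6] S\(PP\N)   >
    [1,2] "idea" : (S\(PP\N))/NP
    [2,6] NP   <
      [2,5] NP/N   <
        [2,3] "quickly" : NP
        [3,5] (NP/N)\NP   >
          [3,4] "heard" : ((NP/N)\NP)/PP
          [4,5] "this" : PP
      [5,6] "song" : NP\(NP/N)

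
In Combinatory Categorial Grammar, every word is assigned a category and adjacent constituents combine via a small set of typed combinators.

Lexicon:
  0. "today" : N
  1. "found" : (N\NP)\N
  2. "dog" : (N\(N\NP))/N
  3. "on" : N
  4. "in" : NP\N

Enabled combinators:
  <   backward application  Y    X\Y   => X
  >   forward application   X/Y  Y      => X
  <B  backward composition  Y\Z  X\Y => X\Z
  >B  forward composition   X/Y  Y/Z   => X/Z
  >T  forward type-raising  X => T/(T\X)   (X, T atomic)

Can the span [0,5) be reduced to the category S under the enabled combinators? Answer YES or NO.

NO

N (N\NP)\N (N\(N\NP))/N N NP\N
CKY chart[0,5] = {N/(N\NP), NP, NP/(NP\NP), PP/(PP\NP), S/(S\NP)}; S ∉ chart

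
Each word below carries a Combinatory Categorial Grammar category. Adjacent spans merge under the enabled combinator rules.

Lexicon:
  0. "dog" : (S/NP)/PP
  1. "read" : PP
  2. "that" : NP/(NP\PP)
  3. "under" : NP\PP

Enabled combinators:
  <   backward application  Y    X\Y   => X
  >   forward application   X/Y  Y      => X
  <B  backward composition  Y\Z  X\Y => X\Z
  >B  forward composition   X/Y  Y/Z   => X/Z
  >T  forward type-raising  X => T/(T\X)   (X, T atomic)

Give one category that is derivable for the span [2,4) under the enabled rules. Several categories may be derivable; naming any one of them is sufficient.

NP

[0,4] S   >
  [0,2] S/NP   >
    [0,1] "dog" : (S/NP)/PP
    [1,2] "read" : PP
  [2,4] NP   >
    [2,3] "that" : NP/(NP\PP)
    [3,4] "under" : NP\PP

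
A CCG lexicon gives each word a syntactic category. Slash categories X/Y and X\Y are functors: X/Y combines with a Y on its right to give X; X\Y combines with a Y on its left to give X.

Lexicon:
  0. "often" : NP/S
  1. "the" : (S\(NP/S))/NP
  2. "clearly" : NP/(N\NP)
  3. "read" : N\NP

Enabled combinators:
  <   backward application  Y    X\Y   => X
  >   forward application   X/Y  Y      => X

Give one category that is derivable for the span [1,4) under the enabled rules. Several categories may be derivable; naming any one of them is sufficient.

S\(NP/S)

[0,4] S   <
  [0,1] "often" : NP/S
  [1,4] S\(NP/S)   >
    [1,2] "the" : (S\(NP/S))/NP
    [2,4] NP   >
      [2,3] "clearly" : NP/(N\NP)
      [3,4] "read" : N\NP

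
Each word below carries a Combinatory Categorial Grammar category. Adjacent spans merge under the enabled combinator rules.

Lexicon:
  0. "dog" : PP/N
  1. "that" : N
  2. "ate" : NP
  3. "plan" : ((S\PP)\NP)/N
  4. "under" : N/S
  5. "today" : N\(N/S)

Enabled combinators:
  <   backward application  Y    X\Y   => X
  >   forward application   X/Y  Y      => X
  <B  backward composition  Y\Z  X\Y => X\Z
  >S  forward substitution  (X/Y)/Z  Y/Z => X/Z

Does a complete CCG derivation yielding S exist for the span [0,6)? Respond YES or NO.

[0,6] S   <
  [0,2] PP   >
    [0,1] "dog" : PP/N
    [1,2] "that" : N
  [2,6] S\PP   <
    [2,3] "ate" : NP
    [3,6] (S\PP)\NP   >
      [3,4] "plan" : ((S\PP)\NP)/N
      [4,6] N   <
        [4,5] "under" : N/S
        [5,6] "today" : N\(N/S)

YES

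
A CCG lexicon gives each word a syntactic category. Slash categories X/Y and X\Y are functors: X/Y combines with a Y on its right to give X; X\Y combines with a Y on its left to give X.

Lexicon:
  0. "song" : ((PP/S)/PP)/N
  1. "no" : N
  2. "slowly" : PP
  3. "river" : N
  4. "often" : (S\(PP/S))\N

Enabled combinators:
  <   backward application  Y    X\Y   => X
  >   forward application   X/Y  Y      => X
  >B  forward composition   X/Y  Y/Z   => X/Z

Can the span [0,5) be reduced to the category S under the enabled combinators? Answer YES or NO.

[0,5] S   <
  [0,3] PP/S   >
    [0,2] (PP/S)/PP   >
      [0,1] "song" : ((PP/S)/PP)/N
      [1,2] "no" : N
    [2,3] "slowly" : PP
  [3,5] S\(PP/S)   <
    [3,4] "river" : N
    [4,5] "often" : (S\(PP/S))\N

YES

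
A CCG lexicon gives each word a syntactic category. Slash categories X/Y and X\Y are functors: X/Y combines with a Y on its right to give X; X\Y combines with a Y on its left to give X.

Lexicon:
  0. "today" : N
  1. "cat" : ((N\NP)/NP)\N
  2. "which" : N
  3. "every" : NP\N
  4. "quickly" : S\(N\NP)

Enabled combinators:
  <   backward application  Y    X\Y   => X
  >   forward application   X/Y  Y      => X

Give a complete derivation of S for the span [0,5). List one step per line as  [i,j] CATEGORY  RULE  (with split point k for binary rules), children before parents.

[0,1] N  lex  "today"
[1,2] ((N\NP)/NP)\N  lex  "cat"
[0,2] (N\NP)/NP  <  k=1
[2,3] N  lex  "which"
[3,4] NP\N  lex  "every"
[2,4] NP  <  k=3
[0,4] N\NP  >  k=2
[4,5] S\(N\NP)  lex  "quickly"
[0,5] S  <  k=4

[0,5] S   <
  [0,4] N\NP   >
    [0,2] (N\NP)/NP   <
      [0,1] "today" : N
      [1,2] "cat" : ((N\NP)/NP)\N
    [2,4] NP   <
      [2,3] "which" : N
      [3,4] "every" : NP\N
  [4,5] "quickly" : S\(N\NP)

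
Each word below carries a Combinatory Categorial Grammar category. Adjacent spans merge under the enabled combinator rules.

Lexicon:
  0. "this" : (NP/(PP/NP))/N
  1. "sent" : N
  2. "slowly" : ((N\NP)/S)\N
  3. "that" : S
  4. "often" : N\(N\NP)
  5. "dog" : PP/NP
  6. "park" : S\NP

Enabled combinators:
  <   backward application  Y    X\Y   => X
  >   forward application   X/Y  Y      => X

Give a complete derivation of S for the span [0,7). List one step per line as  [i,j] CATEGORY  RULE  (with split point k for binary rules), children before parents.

[0,7] S   <
  [0,6] NP   >
    [0,5] NP/(PP/NP)   >
      [0,1] "this" : (NP/(PP/NP))/N
      [1,5] N   <
        [1,4] N\NP   >
          [1,3] (N\NP)/S   <
            [1,2] "sent" : N
            [2,3] "slowly" : ((N\NP)/S)\N
          [3,4] "that" : S
        [4,5] "often" : N\(N\NP)
    [5,6] "dog" : PP/NP
  [6,7] "park" : S\NP

[0,1] (NP/(PP/NP))/N  lex  "this"
[1,2] N  lex  "sent"
[2,3] ((N\NP)/S)\N  lex  "slowly"
[1,3] (N\NP)/S  <  k=2
[3,4] S  lex  "that"
[1,4] N\NP  >  k=3
[4,5] N\(N\NP)  lex  "often"
[1,5] N  <  k=4
[0,5] NP/(PP/NP)  >  k=1
[5,6] PP/NP  lex  "dog"
[0,6] NP  >  k=5
[6,7] S\NP  lex  "park"
[0,7] S  <  k=6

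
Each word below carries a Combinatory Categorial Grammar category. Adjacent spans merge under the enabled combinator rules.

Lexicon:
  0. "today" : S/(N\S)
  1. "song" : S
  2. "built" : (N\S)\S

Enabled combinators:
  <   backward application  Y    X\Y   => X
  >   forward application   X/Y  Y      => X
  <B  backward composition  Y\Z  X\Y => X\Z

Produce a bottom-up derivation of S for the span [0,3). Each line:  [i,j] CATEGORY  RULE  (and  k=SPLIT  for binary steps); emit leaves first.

[0,3] S   >
  [0,1] "today" : S/(N\S)
  [1,3] N\S   <
    [1,2] "song" : S
    [2,3] "built" : (N\S)\S

[0,1] S/(N\S)  lex  "today"
[1,2] S  lex  "song"
[2,3] (N\S)\S  lex  "built"
[1,3] N\S  <  k=2
[0,3] S  >  k=1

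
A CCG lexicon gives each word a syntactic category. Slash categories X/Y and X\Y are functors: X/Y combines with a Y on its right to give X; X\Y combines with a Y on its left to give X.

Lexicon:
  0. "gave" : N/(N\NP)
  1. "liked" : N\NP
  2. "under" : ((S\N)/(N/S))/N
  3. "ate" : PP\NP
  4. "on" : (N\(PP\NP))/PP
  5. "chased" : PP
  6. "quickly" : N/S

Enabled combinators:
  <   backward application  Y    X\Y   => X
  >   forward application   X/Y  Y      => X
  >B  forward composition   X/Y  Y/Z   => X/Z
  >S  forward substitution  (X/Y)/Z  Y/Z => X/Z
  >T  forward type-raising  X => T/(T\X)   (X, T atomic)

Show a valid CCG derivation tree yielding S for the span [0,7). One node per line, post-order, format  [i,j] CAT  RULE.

[0,7] S   <
  [0,2] N   >
    [0,1] "gave" : N/(N\NP)
    [1,2] "liked" : N\NP
  [2,7] S\N   >
    [2,6] (S\N)/(N/S)   >
      [2,3] "under" : ((S\N)/(N/S))/N
      [3,6] N   <
        [3,4] "ate" : PP\NP
        [4,6] N\(PP\NP)   >
          [4,5] "on" : (N\(PP\NP))/PP
          [5,6] "chased" : PP
    [6,7] "quickly" : N/S

[0,1] N/(N\NP)  lex  "gave"
[1,2] N\NP  lex  "liked"
[0,2] N  >  k=1
[2,3] ((S\N)/(N/S))/N  lex  "under"
[3,4] PP\NP  lex  "ate"
[4,5] (N\(PP\NP))/PP  lex  "on"
[5,6] PP  lex  "chased"
[4,6] N\(PP\NP)  >  k=5
[3,6] N  <  k=4
[2,6] (S\N)/(N/S)  >  k=3
[6,7] N/S  lex  "quickly"
[2,7] S\N  >  k=6
[0,7] S  <  k=2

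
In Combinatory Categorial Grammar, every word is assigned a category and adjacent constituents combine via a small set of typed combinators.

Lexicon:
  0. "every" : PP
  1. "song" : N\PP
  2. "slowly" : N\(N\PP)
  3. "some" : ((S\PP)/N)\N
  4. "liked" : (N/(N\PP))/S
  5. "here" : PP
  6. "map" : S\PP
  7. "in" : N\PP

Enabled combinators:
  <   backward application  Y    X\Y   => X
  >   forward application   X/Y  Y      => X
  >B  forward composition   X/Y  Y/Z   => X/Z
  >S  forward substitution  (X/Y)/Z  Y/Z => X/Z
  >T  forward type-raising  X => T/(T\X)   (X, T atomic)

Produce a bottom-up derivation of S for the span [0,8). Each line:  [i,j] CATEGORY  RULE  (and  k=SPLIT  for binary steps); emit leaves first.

[0,8] S   <
  [0,1] "every" : PP
  [1,8] S\PP   >
    [1,4] (S\PP)/N   <
      [1,3] N   <
        [1,2] "song" : N\PP
        [2,3] "slowly" : N\(N\PP)
      [3,4] "some" : ((S\PP)/N)\N
    [4,8] N   >
      [4,7] N/(N\PP)   >
        [4,5] "liked" : (N/(N\PP))/S
        [5,7] S   <
          [5,6] "here" : PP
          [6,7] "map" : S\PP
      [7,8] "in" : N\PP

[0,1] PP  lex  "every"
[1,2] N\PP  lex  "song"
[2,3] N\(N\PP)  lex  "slowly"
[1,3] N  <  k=2
[3,4] ((S\PP)/N)\N  lex  "some"
[1,4] (S\PP)/N  <  k=3
[4,5] (N/(N\PP))/S  lex  "liked"
[5,6] PP  lex  "here"
[6,7] S\PP  lex  "map"
[5,7] S  <  k=6
[4,7] N/(N\PP)  >  k=5
[7,8] N\PP  lex  "in"
[4,8] N  >  k=7
[1,8] S\PP  >  k=4
[0,8] S  <  k=1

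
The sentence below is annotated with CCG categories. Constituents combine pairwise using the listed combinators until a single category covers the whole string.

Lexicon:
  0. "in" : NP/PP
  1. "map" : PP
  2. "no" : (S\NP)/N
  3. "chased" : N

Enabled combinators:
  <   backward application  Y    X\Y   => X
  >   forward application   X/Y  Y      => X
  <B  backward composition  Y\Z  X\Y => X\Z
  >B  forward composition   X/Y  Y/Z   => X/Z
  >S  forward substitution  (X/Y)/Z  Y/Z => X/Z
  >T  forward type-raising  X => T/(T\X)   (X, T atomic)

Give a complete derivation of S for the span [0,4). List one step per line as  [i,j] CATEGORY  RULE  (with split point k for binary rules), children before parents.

[0,4] S   <
  [0,2] NP   >
    [0,1] "in" : NP/PP
    [1,2] "map" : PP
  [2,4] S\NP   >
    [2,3] "no" : (S\NP)/N
    [3,4] "chased" : N

[0,1] NP/PP  lex  "in"
[1,2] PP  lex  "map"
[0,2] NP  >  k=1
[2,3] (S\NP)/N  lex  "no"
[3,4] N  lex  "chased"
[2,4] S\NP  >  k=3
[0,4] S  <  k=2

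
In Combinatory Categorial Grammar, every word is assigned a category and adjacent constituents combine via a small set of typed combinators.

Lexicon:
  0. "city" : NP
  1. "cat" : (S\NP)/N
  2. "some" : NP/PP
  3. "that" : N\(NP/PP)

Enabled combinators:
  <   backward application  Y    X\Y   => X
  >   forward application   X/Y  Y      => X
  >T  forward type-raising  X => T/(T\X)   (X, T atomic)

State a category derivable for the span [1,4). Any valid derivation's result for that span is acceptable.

[0,4] S   <
  [0,1] "city" : NP
  [1,4] S\NP   >
    [1,2] "cat" : (S\NP)/N
    [2,4] N   <
      [2,3] "some" : NP/PP
      [3,4] "that" : N\(NP/PP)

S\NP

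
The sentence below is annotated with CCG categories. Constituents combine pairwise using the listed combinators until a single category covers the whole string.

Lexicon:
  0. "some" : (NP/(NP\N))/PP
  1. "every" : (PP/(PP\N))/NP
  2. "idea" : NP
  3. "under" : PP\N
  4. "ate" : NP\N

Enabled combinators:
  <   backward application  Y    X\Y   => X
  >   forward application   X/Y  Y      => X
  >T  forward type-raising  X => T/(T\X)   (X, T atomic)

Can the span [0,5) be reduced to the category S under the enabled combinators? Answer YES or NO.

NO

(NP/(NP\N))/PP (PP/(PP\N))/NP NP PP\N NP\N
CKY chart[0,5] = {N/(N\NP), NP, NP/(NP\NP), PP/(PP\NP), S/(S\NP)}; S ∉ chart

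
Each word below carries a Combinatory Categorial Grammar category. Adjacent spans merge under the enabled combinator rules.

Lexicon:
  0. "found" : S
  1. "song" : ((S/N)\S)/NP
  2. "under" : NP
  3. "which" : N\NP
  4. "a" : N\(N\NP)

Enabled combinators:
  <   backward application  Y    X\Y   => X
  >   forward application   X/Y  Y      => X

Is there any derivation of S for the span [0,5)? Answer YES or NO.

[0,5] S   >
  [0,3] S/N   <
    [0,1] "found" : S
    [1,3] (S/N)\S   >
      [1,2] "song" : ((S/N)\S)/NP
      [2,3] "under" : NP
  [3,5] N   <
    [3,4] "which" : N\NP
    [4,5] "a" : N\(N\NP)

YES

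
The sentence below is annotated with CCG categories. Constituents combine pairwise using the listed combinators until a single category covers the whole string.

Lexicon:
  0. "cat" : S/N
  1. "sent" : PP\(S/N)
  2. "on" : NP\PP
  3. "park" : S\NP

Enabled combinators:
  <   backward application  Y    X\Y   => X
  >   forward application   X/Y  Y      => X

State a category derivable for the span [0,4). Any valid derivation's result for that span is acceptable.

[0,4] S   <
  [0,3] NP   <
    [0,2] PP   <
      [0,1] "cat" : S/N
      [1,2] "sent" : PP\(S/N)
    [2,3] "on" : NP\PP
  [3,4] "park" : S\NP

S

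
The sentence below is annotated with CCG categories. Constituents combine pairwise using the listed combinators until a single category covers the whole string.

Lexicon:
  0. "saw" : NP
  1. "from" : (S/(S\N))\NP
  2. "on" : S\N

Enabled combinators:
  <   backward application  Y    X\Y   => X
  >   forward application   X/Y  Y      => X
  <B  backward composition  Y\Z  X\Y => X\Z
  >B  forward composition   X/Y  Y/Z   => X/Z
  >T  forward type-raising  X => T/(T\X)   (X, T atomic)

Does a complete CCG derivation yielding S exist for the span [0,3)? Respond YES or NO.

[0,3] S   >
  [0,2] S/(S\N)   <
    [0,1] "saw" : NP
    [1,2] "from" : (S/(S\N))\NP
  [2,3] "on" : S\N

YES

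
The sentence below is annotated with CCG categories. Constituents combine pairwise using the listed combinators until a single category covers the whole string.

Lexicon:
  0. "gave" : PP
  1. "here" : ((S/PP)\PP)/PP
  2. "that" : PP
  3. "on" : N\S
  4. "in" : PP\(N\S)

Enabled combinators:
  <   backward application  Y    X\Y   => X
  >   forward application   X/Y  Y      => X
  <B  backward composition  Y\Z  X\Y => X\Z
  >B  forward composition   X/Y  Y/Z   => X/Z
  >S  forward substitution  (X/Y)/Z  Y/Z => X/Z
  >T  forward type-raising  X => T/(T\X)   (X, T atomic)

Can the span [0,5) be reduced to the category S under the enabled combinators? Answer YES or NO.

YES

[0,5] S   >
  [0,3] S/PP   <
    [0,1] "gave" : PP
    [1,3] (S/PP)\PP   >
      [1,2] "here" : ((S/PP)\PP)/PP
      [2,3] "that" : PP
  [3,5] PP   <
    [3,4] "on" : N\S
    [4,5] "in" : PP\(N\S)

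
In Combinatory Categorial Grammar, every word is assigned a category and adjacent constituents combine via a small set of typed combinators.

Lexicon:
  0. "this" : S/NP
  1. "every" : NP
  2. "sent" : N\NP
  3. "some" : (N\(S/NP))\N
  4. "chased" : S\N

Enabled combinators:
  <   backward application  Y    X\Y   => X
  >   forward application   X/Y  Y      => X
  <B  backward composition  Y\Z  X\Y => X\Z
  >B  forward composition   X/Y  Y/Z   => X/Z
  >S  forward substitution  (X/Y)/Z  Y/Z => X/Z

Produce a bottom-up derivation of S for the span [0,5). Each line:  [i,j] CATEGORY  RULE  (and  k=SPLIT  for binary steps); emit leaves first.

[0,5] S   <
  [0,4] N   <
    [0,1] "this" : S/NP
    [1,4] N\(S/NP)   <
      [1,3] N   <
        [1,2] "every" : NP
        [2,3] "sent" : N\NP
      [3,4] "some" : (N\(S/NP))\N
  [4,5] "chased" : S\N

[0,1] S/NP  lex  "this"
[1,2] NP  lex  "every"
[2,3] N\NP  lex  "sent"
[1,3] N  <  k=2
[3,4] (N\(S/NP))\N  lex  "some"
[1,4] N\(S/NP)  <  k=3
[0,4] N  <  k=1
[4,5] S\N  lex  "chased"
[0,5] S  <  k=4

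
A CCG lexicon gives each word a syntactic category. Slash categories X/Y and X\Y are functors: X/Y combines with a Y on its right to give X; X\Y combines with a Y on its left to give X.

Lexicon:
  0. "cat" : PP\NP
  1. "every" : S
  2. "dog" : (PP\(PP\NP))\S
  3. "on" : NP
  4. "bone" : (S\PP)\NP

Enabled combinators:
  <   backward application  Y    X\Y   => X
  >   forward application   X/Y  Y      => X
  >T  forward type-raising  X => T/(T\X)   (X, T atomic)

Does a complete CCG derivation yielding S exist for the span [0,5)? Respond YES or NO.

YES

[0,5] S   <
  [0,3] PP   <
    [0,1] "cat" : PP\NP
    [1,3] PP\(PP\NP)   <
      [1,2] "every" : S
      [2,3] "dog" : (PP\(PP\NP))\S
  [3,5] S\PP   <
    [3,4] "on" : NP
    [4,5] "bone" : (S\PP)\NP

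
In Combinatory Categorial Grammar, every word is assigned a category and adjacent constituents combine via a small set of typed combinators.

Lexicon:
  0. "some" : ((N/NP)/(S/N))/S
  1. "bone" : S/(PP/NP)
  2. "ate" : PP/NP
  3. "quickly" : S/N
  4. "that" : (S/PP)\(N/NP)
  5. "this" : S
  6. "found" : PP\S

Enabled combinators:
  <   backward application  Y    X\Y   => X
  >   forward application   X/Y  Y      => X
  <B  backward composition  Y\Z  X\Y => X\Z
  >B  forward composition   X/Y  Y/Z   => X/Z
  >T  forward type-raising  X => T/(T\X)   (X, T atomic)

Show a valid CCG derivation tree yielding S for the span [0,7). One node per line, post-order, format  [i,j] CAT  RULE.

[0,7] S   >
  [0,5] S/PP   <
    [0,4] N/NP   >
      [0,3] (N/NP)/(S/N)   >
        [0,1] "some" : ((N/NP)/(S/N))/S
        [1,3] S   >
          [1,2] "bone" : S/(PP/NP)
          [2,3] "ate" : PP/NP
      [3,4] "quickly" : S/N
    [4,5] "that" : (S/PP)\(N/NP)
  [5,7] PP   >
    [5,6] PP/(PP\S)   >T
      [5,6] "this" : S
    [6,7] "found" : PP\S

[0,1] ((N/NP)/(S/N))/S  lex  "some"
[1,2] S/(PP/NP)  lex  "bone"
[2,3] PP/NP  lex  "ate"
[1,3] S  >  k=2
[0,3] (N/NP)/(S/N)  >  k=1
[3,4] S/N  lex  "quickly"
[0,4] N/NP  >  k=3
[4,5] (S/PP)\(N/NP)  lex  "that"
[0,5] S/PP  <  k=4
[5,6] S  lex  "this"
[5,6] PP/(PP\S)  >T
[6,7] PP\S  lex  "found"
[5,7] PP  >  k=6
[0,7] S  >  k=5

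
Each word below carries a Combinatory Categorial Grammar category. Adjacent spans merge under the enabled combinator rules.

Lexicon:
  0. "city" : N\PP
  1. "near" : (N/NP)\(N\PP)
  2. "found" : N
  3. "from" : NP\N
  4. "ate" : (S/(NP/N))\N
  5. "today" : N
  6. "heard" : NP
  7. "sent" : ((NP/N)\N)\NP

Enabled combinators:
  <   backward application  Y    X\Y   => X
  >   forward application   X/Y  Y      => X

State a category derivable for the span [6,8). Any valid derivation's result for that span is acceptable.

(NP/N)\N

[0,8] S   >
  [0,5] S/(NP/N)   <
    [0,4] N   >
      [0,2] N/NP   <
        [0,1] "city" : N\PP
        [1,2] "near" : (N/NP)\(N\PP)
      [2,4] NP   <
        [2,3] "found" : N
        [3,4] "from" : NP\N
    [4,5] "ate" : (S/(NP/N))\N
  [5,8] NP/N   <
    [5,6] "today" : N
    [6,8] (NP/N)\N   <
      [6,7] "heard" : NP
      [7,8] "sent" : ((NP/N)\N)\NP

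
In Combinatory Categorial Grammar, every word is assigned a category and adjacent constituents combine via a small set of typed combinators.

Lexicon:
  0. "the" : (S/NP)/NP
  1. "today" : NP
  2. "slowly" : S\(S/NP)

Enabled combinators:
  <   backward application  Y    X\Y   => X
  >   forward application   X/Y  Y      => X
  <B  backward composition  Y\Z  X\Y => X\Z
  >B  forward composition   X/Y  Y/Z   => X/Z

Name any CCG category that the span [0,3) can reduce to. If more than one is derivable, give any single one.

S

[0,3] S   <
  [0,2] S/NP   >
    [0,1] "the" : (S/NP)/NP
    [1,2] "today" : NP
  [2,3] "slowly" : S\(S/NP)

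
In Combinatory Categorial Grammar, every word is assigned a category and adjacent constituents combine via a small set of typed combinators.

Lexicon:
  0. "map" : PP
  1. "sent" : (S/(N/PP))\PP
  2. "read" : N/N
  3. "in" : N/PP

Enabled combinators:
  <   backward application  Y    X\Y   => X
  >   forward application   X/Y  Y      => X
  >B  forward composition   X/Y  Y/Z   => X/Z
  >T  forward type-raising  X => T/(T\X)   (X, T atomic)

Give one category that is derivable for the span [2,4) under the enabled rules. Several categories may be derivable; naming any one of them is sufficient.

N/PP

[0,4] S   >
  [0,2] S/(N/PP)   <
    [0,1] "map" : PP
    [1,2] "sent" : (S/(N/PP))\PP
  [2,4] N/PP   >B
    [2,3] "read" : N/N
    [3,4] "in" : N/PP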